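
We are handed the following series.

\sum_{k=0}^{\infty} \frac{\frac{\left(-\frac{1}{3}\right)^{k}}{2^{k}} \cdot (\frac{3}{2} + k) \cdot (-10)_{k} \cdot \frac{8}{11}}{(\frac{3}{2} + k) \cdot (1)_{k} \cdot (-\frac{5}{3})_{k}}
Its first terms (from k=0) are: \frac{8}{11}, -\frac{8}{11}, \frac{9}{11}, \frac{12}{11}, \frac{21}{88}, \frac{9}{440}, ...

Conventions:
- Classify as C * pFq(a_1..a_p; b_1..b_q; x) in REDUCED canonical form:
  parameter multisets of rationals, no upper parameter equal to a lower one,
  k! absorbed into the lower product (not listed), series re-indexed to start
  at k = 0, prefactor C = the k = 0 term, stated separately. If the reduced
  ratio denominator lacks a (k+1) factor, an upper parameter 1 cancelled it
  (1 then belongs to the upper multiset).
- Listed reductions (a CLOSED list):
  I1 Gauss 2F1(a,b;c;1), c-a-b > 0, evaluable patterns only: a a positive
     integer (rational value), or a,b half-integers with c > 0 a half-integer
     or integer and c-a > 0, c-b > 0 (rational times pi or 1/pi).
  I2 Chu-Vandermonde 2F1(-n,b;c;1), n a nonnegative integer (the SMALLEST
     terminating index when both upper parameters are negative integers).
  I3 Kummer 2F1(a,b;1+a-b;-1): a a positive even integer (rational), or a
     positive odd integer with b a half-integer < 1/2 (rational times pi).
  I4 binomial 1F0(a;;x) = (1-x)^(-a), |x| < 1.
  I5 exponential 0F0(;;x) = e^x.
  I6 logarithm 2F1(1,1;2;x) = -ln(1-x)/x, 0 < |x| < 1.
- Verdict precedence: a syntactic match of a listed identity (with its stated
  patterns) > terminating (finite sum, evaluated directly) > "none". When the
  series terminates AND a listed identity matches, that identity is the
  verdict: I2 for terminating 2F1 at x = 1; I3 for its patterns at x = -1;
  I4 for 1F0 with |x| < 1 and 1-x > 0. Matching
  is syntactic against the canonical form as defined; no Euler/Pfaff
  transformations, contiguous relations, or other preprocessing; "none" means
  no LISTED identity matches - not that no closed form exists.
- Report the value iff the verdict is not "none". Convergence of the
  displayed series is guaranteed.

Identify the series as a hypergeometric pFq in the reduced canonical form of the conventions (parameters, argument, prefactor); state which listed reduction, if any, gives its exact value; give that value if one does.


At argument -\frac{1}{6}: a 1F1 with upper {-10}, lower {-\frac{5}{3}}, scaled by C = \frac{8}{11}. Verdict: terminating - upper -10 stops the sum at k = 10; the 11 terms are added exactly. Hence: \frac{106211718423}{48966860800}.

Key observation: with t_0 = \frac{8}{11}, (1)_k (prefactor 8/11) is k! itself.
Term ratio: r(k) = -\frac{1}{6} * (k-10) / [(k-\frac{5}{3}) (k+1)] - rational in k. x = -\frac{1}{6}; t_0 = \frac{8}{11}; negate the roots.


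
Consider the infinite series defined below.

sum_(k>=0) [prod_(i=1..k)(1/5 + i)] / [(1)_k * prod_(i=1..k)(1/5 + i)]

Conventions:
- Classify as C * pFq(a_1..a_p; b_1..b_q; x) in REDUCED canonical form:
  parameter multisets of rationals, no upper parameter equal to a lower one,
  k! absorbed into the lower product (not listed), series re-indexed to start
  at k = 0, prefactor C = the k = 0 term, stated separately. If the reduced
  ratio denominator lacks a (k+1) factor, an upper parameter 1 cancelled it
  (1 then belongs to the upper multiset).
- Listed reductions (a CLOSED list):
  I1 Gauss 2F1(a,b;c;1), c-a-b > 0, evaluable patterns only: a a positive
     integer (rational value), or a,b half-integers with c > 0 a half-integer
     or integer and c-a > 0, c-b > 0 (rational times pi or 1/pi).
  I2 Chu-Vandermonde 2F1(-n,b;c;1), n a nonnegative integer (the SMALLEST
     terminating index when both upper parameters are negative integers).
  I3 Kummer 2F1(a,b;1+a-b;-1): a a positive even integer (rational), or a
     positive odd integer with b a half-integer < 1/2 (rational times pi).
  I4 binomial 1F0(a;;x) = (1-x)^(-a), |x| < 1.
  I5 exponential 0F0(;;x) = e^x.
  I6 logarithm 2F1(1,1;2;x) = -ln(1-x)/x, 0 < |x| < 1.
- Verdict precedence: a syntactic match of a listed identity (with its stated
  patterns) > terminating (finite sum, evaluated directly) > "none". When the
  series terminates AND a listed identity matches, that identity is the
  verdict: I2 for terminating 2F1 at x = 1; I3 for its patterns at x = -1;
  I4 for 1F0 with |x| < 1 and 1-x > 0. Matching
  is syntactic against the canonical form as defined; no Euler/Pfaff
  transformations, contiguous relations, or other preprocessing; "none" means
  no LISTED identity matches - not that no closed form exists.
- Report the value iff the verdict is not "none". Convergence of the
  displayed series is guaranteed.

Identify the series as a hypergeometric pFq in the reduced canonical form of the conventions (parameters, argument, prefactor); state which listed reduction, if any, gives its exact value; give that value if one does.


x = 1 here; the reduced form reads 0F0, upper {-}, lower {-}, C = 1. Verdict at x = 1: the exponential series (I5) matches (the 0F0 exponential series at x = 1). Hence: e^(1).

First insight: with t_0 = 1, (1)_k (C = 1) is k! itself.
Consecutive-term ratio: r(k) = 1 * 1 / [(k+1)] - rational in k. x = 1; t_0 = 1; negate the roots.


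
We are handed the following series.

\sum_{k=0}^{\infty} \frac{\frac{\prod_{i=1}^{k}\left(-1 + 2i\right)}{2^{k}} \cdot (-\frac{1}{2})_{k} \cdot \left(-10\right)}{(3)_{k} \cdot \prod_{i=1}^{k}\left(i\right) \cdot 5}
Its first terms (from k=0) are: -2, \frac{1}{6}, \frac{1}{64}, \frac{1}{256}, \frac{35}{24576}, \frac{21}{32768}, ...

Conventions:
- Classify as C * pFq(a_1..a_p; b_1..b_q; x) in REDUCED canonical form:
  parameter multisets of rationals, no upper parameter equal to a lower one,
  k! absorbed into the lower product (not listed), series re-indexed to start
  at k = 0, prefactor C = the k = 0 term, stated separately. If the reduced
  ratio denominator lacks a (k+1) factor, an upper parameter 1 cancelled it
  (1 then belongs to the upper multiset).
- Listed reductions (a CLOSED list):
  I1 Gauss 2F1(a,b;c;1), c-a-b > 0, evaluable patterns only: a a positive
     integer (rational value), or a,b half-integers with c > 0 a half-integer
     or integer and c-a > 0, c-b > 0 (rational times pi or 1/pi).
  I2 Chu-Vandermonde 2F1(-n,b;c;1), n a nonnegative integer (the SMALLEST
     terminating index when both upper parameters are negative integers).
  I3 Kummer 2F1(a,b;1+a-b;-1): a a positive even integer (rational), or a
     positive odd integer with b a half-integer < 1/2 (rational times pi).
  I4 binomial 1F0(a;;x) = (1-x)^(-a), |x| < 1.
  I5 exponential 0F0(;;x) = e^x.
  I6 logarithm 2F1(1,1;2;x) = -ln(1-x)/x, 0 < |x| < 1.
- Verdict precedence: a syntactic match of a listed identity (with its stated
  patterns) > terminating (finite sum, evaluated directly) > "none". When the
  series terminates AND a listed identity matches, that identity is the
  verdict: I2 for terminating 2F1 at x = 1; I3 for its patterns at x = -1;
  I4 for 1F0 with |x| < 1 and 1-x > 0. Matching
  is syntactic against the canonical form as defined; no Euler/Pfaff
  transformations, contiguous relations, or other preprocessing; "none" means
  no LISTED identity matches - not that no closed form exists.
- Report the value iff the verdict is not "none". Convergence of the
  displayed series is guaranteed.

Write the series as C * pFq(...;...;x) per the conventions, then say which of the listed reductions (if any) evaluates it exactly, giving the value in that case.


At argument 1: a 2F1 with upper {-\frac{1}{2}, \frac{1}{2}}, lower {3}, scaled by C = -2. Verdict (x = 1): Gauss (I1, half-integer pattern) applies (x = 1; upper {-\frac{1}{2}, \frac{1}{2}} half-integers, c = 3 in the evaluable pattern). Hence: \left(-\frac{256}{45}\right) / \pi.

The tell: t_0 = -2 here, and the odd product 1*3*...*(2k-1) (C = -2) is 2^k (1/2)_k.
Term ratio: r(k) = 1 * (k-\frac{1}{2}) (k+\frac{1}{2}) / [(k+3) (k+1)] - rational in k. x = 1; t_0 = -2; negate the roots.


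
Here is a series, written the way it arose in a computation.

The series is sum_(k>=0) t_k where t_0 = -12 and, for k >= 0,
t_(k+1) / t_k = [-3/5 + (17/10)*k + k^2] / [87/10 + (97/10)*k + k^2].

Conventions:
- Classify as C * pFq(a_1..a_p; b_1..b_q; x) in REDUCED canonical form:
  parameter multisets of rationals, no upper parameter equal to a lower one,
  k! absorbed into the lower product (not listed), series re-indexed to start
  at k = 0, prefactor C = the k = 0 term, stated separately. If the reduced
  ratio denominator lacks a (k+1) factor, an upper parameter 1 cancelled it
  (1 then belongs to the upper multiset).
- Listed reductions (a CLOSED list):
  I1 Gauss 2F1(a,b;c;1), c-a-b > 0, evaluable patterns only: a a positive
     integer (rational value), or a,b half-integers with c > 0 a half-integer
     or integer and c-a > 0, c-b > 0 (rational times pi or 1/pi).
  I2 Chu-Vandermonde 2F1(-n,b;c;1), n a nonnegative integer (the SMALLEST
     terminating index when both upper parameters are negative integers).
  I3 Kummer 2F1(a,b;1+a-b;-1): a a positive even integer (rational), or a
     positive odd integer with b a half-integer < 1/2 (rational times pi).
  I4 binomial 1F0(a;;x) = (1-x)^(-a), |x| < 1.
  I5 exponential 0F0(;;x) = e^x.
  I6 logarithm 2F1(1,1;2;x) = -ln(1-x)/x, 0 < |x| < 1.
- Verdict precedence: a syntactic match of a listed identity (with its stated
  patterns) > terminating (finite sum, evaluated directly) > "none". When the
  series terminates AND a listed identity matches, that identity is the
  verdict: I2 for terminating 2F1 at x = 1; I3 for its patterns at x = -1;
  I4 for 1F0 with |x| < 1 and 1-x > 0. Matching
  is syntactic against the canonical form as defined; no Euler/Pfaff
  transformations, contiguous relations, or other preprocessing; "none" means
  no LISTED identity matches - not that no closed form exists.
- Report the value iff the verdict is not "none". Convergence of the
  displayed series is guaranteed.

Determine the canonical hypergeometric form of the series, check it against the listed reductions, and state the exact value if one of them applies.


The series (x = 1) is 2F1: upper {-3/10, 2}, lower {87/10}, prefactor -12. Verdict: this is Gauss's theorem (I1) (x = 1: the Gamma ratio telescopes since c-a-b = 7 > 0 and a = 2 in Z>0). Its exact value is -2211/200.

Structural cue: t_0 being -12, roots of the ratio polynomials (C = -12, x = 1) are the negated parameters.
Ratio: r(k) = 1 * (k-3/10) (k+2) / [(k+87/10) (k+1)] - poly over poly, x = 1 from leading terms; C = -12 at k = 0.


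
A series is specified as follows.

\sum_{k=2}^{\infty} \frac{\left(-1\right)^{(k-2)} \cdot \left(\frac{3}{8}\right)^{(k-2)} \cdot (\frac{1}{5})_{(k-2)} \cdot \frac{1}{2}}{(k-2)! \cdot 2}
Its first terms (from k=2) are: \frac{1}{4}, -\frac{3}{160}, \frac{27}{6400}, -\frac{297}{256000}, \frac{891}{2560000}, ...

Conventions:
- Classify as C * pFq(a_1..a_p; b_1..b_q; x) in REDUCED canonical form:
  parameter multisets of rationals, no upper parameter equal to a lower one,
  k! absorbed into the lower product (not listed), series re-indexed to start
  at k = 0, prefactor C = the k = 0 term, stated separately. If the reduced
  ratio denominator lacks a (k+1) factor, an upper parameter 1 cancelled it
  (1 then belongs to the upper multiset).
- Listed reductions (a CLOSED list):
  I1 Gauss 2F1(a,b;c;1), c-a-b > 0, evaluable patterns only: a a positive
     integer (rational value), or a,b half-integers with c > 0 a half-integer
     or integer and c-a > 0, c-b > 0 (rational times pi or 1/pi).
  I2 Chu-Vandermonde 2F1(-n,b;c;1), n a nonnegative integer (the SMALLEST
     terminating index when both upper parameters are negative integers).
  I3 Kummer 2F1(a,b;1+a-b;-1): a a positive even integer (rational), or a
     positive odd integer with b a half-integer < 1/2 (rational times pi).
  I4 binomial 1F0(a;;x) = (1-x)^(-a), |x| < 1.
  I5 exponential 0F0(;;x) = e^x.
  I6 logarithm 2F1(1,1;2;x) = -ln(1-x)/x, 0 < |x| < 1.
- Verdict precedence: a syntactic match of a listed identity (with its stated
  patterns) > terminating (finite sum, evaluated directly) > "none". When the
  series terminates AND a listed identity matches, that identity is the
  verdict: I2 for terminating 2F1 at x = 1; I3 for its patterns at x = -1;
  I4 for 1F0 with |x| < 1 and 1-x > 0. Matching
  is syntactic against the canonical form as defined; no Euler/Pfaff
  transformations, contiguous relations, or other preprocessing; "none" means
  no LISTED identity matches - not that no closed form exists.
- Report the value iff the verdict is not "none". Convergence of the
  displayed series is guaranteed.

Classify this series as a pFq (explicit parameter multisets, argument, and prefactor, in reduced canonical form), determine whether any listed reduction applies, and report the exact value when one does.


Reduced: x = -\frac{3}{8}, 1F0, upper = {\frac{1}{5}}, lower = {-}, C = \frac{1}{4}. Verdict: this is the binomial series (I4) (the 1F0 binomial series: exponent -1/5, x = -\frac{3}{8}). Sum: \frac{1}{4} \cdot \left(\frac{11}{8}\right)^{-\frac{1}{5}}.

First insight: t_0 = \frac{1}{4} here, and the (-1)^k factor (prefactor 1/4) folds into the argument's sign.
Ratio: r(k) = -\frac{3}{8} * (k+\frac{1}{5}) / [(k+1)] - poly over poly, x = -\frac{3}{8} from leading terms; C = \frac{1}{4} at k = 0.


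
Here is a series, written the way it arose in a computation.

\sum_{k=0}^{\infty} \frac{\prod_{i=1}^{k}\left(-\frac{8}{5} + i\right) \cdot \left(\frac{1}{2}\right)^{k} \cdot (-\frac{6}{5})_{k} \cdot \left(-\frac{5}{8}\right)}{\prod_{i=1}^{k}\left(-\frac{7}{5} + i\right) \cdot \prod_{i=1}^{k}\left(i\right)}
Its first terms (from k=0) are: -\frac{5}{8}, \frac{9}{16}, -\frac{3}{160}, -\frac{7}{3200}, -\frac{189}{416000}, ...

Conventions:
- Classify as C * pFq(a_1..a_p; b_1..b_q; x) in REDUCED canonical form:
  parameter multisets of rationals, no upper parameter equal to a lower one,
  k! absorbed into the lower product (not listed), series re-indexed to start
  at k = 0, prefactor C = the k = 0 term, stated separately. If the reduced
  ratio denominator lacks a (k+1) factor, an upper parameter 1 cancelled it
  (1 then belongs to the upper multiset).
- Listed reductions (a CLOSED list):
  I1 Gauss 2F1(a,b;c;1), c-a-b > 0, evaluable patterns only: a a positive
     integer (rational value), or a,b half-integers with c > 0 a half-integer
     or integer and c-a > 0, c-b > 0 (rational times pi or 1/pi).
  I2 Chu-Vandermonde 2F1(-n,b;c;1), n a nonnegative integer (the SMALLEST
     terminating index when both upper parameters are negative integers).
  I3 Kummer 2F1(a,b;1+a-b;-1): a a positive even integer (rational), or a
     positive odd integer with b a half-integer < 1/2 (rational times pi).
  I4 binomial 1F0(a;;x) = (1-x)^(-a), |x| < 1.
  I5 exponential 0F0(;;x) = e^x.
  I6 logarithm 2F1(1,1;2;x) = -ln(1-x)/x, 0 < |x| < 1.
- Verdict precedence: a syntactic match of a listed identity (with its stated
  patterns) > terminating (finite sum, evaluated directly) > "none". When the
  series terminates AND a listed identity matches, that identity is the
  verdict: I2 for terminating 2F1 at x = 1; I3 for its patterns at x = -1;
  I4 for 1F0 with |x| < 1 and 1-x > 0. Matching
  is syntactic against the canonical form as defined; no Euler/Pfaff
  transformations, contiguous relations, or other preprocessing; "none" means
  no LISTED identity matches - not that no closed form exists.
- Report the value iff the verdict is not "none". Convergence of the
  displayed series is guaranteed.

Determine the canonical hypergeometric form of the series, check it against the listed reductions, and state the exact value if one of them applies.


First insight: x = \frac{1}{2} and the product of the first k integers (prefactor -5/8) is k!.
Adjacent-term ratio: r(k) = \frac{1}{2} * (k-\frac{6}{5}) (k-\frac{3}{5}) / [(k-\frac{2}{5}) (k+1)] - rational in k. x = \frac{1}{2}; t_0 = -\frac{5}{8}; negate the roots.

x = \frac{1}{2} here; the reduced form reads 2F1, upper {-\frac{6}{5}, -\frac{3}{5}}, lower {-\frac{2}{5}}, C = -\frac{5}{8}. Verdict: none. Every listed pattern misses the 2F1 form at \frac{1}{2}, upper {-\frac{6}{5}, -\frac{3}{5}}.


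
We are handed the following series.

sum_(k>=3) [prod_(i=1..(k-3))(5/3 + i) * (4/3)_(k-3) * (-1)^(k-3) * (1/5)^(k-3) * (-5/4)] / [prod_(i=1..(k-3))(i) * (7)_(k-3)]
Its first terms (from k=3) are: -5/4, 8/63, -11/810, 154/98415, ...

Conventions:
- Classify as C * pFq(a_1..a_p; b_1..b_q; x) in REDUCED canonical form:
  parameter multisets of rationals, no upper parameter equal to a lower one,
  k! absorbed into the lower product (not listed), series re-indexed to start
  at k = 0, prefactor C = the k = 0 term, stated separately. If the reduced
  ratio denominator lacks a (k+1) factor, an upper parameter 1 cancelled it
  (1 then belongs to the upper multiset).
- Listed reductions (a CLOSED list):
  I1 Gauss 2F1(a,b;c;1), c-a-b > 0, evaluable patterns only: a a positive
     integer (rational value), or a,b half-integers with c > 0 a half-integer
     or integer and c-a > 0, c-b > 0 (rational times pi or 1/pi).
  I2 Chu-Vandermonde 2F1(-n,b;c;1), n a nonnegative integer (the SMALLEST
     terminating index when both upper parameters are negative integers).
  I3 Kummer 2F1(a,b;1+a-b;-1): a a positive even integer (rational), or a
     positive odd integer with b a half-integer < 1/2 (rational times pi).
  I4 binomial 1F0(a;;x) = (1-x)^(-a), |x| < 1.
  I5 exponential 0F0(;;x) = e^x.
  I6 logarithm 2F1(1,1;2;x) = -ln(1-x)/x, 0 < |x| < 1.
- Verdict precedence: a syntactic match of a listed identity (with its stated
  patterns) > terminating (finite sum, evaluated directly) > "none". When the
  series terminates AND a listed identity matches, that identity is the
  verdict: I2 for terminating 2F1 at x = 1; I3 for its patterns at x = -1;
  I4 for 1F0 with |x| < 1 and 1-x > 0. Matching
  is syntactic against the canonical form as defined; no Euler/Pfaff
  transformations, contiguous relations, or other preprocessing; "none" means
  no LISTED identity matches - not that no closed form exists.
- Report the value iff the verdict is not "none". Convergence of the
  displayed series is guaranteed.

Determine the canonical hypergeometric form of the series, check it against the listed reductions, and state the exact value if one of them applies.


Canonical form: C = -5/4 times 2F1 with upper {4/3, 8/3}, lower {7}, x = -1/5. Verdict: no listed reduction: x = -1/5 and upper {4/3, 8/3} fail every I1-I6 pattern.

Key step: t_0 being -5/4, the (-1)^k factor (C = -5/4, x = -1/5) folds into the argument's sign.
Ratio: r(k) = (-1/5) * (k+4/3) (k+8/3) / [(k+7) (k+1)] ; factor over Q: parameters, x = (-1/5), and C = -5/4.


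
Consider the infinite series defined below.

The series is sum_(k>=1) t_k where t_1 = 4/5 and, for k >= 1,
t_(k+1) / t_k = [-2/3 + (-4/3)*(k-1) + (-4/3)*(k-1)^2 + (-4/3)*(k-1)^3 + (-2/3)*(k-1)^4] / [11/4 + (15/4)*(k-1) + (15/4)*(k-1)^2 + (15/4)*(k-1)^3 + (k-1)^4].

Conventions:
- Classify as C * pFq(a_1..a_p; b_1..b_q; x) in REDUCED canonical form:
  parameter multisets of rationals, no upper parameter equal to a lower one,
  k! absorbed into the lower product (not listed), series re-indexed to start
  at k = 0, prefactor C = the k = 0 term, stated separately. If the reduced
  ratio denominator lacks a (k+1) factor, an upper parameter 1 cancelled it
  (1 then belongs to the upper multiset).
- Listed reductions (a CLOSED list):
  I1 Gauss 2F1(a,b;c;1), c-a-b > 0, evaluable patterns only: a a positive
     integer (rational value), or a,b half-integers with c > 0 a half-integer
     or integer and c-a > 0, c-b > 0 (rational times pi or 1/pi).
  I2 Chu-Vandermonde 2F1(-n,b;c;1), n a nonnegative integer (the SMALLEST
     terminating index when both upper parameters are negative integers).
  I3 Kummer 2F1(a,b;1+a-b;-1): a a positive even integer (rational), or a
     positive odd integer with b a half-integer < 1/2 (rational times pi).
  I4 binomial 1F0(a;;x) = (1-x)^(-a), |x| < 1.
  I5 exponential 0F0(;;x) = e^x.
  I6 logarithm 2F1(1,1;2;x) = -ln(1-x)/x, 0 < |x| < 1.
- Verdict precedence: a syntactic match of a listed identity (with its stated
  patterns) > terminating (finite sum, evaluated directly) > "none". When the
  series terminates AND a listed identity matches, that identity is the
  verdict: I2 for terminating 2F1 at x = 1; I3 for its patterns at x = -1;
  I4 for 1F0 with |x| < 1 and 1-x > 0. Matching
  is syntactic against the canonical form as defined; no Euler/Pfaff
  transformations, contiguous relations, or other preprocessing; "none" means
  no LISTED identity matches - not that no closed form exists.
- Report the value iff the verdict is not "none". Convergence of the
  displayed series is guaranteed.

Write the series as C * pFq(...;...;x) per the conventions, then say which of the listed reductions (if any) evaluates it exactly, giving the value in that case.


Prefactor 4/5, argument -2/3: 2F1 with upper {1, 1} over lower {11/4}. Verdict: none (x = -2/3): each listed identity misses the multisets {1, 1} ; {11/4}.

Key observation: with t_0 = 4/5, roots of the ratio polynomials (C = 4/5) are the negated parameters.
Term ratio: r(k) = (-2/3) * (k+1) (k+1) / [(k+11/4) (k+1)] - poly over poly, x = (-2/3) from leading terms; C = 4/5 at k = 0.


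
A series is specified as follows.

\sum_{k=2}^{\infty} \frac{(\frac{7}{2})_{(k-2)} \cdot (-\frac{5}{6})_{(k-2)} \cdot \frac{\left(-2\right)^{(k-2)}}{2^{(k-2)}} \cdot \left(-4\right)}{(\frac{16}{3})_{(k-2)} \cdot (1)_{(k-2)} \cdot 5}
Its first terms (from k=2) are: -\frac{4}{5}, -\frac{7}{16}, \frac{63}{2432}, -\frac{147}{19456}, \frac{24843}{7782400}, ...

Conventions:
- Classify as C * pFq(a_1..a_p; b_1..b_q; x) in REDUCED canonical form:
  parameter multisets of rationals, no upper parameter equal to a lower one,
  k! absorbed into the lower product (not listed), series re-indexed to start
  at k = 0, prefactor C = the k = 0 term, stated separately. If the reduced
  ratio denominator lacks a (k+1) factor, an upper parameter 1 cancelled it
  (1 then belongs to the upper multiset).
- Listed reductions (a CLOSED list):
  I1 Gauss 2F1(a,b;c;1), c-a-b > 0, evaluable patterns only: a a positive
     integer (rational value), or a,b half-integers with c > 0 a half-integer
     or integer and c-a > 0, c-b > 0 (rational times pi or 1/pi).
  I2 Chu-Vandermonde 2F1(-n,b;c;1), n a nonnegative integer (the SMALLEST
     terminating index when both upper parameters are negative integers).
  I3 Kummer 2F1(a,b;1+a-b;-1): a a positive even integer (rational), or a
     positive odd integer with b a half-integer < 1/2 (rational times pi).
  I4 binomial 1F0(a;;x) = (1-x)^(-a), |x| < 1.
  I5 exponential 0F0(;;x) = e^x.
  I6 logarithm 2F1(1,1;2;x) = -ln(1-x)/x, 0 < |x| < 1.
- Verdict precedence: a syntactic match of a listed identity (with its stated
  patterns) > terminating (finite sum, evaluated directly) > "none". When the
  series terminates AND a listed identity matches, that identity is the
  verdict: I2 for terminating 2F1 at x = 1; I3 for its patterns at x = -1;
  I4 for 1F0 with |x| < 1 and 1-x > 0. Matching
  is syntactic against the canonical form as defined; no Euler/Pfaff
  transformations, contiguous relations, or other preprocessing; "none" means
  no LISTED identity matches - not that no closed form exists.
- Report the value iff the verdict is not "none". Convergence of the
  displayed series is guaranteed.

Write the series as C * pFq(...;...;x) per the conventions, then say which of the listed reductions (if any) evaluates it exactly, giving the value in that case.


This is -\frac{4}{5} * 2F1(-\frac{5}{6}, \frac{7}{2}; \frac{16}{3}; -1) in reduced canonical form. Verdict: none (x = -1): each listed identity misses the multisets {-\frac{5}{6}, \frac{7}{2}} ; {\frac{16}{3}}.

The tell: t_0 being -\frac{4}{5}, (1)_k (C = -4/5) is k! itself.
Adjacent-term ratio: r(k) = -1 * (k-\frac{5}{6}) (k+\frac{7}{2}) / [(k+\frac{16}{3}) (k+1)] - poly over poly, x = -1 from leading terms; C = -\frac{4}{5} at k = 0.


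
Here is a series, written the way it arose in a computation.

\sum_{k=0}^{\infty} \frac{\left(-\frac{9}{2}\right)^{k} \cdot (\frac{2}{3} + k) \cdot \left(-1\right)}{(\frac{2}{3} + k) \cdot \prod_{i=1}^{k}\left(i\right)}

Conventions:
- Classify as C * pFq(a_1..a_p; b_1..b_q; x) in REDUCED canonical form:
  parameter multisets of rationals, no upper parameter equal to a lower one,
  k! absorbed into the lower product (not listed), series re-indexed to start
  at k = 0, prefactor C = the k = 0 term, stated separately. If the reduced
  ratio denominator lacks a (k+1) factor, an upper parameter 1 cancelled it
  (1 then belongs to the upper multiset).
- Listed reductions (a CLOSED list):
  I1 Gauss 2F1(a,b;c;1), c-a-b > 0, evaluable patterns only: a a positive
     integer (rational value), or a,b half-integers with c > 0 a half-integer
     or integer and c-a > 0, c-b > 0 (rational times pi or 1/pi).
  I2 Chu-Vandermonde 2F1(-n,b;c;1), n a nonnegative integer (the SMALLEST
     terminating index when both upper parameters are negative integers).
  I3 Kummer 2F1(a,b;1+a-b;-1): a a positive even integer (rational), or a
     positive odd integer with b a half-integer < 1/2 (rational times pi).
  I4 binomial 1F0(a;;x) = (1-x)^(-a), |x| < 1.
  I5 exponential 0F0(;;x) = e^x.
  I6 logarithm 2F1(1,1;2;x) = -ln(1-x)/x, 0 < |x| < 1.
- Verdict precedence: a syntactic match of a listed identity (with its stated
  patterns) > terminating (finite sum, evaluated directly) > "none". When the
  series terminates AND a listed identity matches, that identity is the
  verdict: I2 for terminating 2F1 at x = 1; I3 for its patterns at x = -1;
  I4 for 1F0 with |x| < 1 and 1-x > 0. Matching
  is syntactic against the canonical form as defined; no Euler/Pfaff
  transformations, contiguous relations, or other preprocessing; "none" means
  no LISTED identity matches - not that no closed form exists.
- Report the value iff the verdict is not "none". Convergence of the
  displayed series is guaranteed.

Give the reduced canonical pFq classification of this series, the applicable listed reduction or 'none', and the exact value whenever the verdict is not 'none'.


Key step: t_0 = -1 here, and the product of the first k integers (C = -1) is k!.
Ratio: r(k) = -\frac{9}{2} * 1 / [(k+1)] - rational in k, leading ratio -\frac{9}{2}; with t_0 = -1, classification follows.

With C = -1: the canonical form is 0F0(-; -; -\frac{9}{2}). Verdict at x = -\frac{9}{2}: the exponential series (I5) matches (the 0F0 exponential series at x = -\frac{9}{2}). Hence: \left(-1\right) \cdot e^{-\frac{9}{2}}.


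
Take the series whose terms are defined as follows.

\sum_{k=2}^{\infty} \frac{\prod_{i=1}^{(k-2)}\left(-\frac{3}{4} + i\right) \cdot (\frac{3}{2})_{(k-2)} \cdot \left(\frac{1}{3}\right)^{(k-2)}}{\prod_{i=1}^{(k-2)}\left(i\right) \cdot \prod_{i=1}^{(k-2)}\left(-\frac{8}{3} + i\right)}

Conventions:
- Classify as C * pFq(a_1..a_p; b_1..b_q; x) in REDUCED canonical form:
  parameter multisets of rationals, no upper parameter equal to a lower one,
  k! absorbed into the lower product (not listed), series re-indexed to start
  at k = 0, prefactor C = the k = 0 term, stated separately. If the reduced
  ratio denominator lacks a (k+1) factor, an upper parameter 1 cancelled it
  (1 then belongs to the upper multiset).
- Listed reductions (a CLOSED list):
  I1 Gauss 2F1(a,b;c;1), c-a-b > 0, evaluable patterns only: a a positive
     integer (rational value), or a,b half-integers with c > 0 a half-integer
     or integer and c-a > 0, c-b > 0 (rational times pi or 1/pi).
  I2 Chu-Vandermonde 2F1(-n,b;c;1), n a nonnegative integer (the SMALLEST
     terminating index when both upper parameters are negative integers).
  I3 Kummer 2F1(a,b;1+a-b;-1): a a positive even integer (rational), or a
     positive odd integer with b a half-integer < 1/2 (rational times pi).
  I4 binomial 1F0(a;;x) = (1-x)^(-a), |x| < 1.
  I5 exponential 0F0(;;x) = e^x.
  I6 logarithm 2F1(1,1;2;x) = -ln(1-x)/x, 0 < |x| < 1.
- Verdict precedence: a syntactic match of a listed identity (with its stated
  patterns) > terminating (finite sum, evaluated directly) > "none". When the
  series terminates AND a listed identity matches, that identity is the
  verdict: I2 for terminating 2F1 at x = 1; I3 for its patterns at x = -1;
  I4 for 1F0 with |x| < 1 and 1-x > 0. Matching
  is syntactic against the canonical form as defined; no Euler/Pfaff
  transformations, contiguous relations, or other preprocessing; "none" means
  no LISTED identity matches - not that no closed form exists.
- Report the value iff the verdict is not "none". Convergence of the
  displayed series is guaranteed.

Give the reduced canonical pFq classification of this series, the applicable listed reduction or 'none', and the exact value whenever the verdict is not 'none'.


At argument \frac{1}{3}: a 2F1 with upper {\frac{1}{4}, \frac{3}{2}}, lower {-\frac{5}{3}}, scaled by C = 1. Verdict: none - this 2F1 at x = \frac{1}{3} matches no listed pattern, and upper {\frac{1}{4}, \frac{3}{2}} holds no stopper.

Key observation: from the first term 1: the running product (C = 1, x = 1/3) telescopes to a rising factorial.
Term ratio: r(k) = \frac{1}{3} * (k+\frac{1}{4}) (k+\frac{3}{2}) / [(k-\frac{5}{3}) (k+1)] - rational; roots negated = parameters, x = \frac{1}{3}, C = 1.


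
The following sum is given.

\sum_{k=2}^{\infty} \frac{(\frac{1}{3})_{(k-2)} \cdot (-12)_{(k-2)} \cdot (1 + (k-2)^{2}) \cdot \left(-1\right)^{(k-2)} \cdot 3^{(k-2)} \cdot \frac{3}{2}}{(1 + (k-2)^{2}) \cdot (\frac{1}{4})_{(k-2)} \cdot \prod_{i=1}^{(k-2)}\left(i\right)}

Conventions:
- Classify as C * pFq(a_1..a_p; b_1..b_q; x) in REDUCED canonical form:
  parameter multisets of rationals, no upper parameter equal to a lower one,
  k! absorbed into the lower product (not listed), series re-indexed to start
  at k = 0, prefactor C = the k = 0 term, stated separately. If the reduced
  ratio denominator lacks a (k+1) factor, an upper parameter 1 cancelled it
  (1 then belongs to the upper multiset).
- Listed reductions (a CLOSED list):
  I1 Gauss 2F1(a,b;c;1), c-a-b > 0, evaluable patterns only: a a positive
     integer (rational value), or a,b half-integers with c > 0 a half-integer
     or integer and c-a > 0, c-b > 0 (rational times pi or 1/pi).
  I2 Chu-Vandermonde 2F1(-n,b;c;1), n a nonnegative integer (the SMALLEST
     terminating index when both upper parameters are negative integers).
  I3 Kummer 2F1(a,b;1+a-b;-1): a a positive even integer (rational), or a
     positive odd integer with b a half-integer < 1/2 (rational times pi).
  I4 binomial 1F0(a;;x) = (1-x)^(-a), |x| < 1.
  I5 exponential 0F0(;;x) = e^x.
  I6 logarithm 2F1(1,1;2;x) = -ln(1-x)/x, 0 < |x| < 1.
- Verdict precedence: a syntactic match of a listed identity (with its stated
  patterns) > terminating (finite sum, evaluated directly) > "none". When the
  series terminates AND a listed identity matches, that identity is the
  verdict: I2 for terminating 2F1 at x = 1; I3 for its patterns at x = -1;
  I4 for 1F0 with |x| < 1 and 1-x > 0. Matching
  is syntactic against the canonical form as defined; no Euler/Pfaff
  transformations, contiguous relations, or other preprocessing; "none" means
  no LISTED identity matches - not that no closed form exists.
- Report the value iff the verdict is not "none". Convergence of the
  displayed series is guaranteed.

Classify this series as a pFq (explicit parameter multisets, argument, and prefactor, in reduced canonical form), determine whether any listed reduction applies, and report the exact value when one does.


This is \frac{3}{2} * 2F1(-12, \frac{1}{3}; \frac{1}{4}; -3) in reduced canonical form. Verdict: terminating at k = 12: the factor (-12)_k kills every later term; summing the 13 survivors is exact. Sum: \frac{4816702294234773173}{118127803950}.

Key observation: with t_0 = \frac{3}{2}, the product of the first k integers (C = 3/2) is k!.
Adjacent-term ratio: r(k) = -3 * (k-12) (k+\frac{1}{3}) / [(k+\frac{1}{4}) (k+1)] - rational in k. x = -3; t_0 = \frac{3}{2}; negate the roots.


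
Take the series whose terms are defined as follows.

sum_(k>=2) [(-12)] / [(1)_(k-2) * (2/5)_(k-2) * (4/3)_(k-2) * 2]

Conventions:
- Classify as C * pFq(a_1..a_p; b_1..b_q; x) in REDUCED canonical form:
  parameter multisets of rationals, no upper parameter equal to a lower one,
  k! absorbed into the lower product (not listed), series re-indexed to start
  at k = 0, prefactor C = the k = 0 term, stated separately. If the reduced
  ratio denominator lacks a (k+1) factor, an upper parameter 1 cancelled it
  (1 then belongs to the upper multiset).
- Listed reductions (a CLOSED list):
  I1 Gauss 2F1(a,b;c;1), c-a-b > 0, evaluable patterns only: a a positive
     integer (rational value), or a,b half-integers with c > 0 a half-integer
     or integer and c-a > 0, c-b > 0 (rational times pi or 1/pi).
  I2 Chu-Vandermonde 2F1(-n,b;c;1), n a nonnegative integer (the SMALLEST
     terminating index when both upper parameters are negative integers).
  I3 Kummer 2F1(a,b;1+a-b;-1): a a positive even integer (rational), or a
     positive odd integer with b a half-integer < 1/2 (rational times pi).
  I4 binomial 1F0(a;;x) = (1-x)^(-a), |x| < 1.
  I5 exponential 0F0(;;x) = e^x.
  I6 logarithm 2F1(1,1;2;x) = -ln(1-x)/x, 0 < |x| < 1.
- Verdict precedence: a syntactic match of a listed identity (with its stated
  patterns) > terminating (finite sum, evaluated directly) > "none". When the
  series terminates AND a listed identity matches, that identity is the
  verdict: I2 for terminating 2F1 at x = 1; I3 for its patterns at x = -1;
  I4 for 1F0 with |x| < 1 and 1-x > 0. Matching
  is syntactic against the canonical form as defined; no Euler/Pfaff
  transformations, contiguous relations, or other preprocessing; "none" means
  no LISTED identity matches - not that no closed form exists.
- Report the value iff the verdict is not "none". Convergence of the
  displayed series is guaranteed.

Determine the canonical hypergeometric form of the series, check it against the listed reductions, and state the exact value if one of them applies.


Classification (C = -6): 0F2 with upper {-}, lower {2/5, 4/3}, argument x = 1. Verdict: none. Every listed pattern misses the 0F2 form at 1, upper {-}.

Structural cue: t_0 being -6, the constant factors (C = -6) combine into one prefactor.
Ratio: r(k) = 1 * 1 / [(k+2/5) (k+4/3) (k+1)] - rational; roots negated = parameters, x = 1, C = -6.


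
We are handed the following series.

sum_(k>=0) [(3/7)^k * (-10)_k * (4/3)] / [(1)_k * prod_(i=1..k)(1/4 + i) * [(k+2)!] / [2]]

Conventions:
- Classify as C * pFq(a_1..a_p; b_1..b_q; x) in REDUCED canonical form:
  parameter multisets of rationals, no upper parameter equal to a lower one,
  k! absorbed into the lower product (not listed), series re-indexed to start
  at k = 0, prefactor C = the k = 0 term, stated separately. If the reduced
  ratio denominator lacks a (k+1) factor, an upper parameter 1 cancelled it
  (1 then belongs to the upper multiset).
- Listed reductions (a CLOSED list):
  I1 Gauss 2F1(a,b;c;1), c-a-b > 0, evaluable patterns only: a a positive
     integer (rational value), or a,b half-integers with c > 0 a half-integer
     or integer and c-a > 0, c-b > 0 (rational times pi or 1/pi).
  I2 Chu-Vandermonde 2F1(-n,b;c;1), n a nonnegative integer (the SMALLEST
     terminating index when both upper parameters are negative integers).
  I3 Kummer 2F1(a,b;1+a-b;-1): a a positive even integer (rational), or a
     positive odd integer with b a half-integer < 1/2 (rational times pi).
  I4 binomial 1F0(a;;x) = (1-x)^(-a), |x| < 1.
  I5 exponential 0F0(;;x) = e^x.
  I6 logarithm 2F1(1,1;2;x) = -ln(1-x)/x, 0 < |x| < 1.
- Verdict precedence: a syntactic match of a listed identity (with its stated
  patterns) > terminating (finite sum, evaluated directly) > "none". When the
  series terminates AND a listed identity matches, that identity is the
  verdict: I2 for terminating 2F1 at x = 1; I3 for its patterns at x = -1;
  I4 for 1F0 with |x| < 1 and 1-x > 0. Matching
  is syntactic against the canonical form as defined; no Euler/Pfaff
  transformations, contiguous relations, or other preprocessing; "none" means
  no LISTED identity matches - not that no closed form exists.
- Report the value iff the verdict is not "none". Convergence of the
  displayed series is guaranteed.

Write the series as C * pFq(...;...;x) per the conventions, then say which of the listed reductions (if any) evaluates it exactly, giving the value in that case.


At argument 3/7: a 1F2 with upper {-10}, lower {5/4, 3}, scaled by C = 4/3. Verdict: terminating - upper parameter -10 makes this a finite sum (last index 10), evaluated exactly. Its exact value is 17365291429013031522836/152654277907669785121875.

Key step: x = (3/7) and (1)_k (C = 4/3, x = 3/7) is k! itself.
Consecutive-term ratio: r(k) = (3/7) * (k-10) / [(k+5/4) (k+3) (k+1)] - rational in k, leading ratio (3/7); with t_0 = 4/3, classification follows.


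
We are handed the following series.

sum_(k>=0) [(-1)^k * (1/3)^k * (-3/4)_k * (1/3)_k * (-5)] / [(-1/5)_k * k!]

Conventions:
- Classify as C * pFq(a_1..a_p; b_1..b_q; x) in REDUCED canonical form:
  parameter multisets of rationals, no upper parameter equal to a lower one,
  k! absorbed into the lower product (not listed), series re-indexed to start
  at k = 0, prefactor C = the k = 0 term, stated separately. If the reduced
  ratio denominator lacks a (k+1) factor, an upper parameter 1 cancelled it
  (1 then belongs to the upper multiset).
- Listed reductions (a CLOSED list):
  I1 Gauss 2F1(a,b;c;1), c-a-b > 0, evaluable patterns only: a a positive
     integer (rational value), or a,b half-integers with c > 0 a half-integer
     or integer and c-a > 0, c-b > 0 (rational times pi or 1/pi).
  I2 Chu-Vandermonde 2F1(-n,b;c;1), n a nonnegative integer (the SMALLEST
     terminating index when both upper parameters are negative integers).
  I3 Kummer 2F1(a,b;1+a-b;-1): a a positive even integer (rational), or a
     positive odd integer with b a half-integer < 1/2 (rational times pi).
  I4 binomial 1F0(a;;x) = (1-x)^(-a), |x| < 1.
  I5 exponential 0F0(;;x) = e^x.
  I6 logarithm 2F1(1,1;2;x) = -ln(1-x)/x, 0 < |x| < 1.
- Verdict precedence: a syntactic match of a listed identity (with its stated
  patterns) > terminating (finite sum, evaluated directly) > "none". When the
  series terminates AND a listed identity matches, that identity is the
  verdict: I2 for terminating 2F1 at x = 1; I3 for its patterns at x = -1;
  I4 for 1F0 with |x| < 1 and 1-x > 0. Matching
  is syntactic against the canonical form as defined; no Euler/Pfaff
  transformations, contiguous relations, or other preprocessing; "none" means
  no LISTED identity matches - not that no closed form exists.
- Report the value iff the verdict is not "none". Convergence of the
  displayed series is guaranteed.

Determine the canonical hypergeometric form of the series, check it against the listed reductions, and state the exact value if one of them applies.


Reduced: x = -1/3, 2F1, upper = {-3/4, 1/3}, lower = {-1/5}, C = -5. Verdict: none (x = -1/3): each listed identity misses the multisets {-3/4, 1/3} ; {-1/5}.

Key observation: t_0 being -5, the (-1)^k factor (C = -5, x = -1/3) folds into the argument's sign.
Term ratio: r(k) = (-1/3) * (k-3/4) (k+1/3) / [(k-1/5) (k+1)] - rational; roots negated = parameters, x = (-1/3), C = -5.


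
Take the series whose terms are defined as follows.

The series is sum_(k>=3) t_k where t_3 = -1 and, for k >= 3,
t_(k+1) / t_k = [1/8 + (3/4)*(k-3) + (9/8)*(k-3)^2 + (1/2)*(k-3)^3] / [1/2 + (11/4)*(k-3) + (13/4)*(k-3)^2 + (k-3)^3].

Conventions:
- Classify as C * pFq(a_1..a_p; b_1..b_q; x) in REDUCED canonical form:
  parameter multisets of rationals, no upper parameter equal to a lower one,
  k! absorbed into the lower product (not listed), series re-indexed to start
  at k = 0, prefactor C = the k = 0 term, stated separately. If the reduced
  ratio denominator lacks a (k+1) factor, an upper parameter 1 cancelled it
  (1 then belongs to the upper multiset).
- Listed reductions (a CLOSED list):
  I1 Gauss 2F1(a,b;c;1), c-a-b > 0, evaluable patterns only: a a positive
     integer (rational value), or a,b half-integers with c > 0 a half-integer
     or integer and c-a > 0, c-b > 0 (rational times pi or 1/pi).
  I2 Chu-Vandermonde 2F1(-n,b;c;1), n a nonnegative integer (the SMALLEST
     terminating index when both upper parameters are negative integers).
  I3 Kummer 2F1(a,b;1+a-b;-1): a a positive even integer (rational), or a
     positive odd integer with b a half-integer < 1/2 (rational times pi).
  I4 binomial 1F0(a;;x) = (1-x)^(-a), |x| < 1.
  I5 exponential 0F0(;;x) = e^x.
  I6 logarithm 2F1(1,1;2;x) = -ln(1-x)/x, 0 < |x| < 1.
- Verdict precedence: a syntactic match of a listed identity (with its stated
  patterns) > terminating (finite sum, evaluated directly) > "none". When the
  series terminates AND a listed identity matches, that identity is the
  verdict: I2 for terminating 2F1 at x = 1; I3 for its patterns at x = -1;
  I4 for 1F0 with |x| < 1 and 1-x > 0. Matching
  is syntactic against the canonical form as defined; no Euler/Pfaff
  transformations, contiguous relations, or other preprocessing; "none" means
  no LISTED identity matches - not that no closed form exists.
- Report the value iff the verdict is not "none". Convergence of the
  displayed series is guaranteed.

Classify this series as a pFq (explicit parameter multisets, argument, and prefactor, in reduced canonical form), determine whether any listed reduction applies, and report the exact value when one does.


Key observation: with t_0 = -1, the parameter 1/4 appears in both the upper and lower lists and cancels.
Step ratio: r(k) = (1/2) * (k+1) (k+1) / [(k+2) (k+1)] - rational in k, leading ratio (1/2); with t_0 = -1, classification follows.

This is -1 * 2F1(1, 1; 2; 1/2) in reduced canonical form. Verdict: the I6 logarithm reduction matches (the logarithm: parameters (1,1;2), x = 1/2). Sum: 2 * ln(1/2).
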